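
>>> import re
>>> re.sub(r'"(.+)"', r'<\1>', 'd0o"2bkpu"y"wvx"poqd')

Matches: at [3:16] → '"2bkpu"y"wvx"'.
Each match is replaced using the text its own group 1 captured.

'd0o<2bkpu"y"wvx>poqd'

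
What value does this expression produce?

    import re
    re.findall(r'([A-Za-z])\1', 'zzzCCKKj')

`\1` has to match the exact text group 1 already captured.
Because there's exactly one group, `findall` drops the full match and keeps group 1 from each hit.

['z', 'C', 'K']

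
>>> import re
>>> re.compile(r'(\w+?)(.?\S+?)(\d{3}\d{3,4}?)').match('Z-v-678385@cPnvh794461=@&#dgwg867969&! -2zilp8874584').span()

The pattern matches one or more of a word character (lazy) (captured); then optionally any character, then one or more of a non-whitespace character (lazy) (captured); then exactly 3 of a digit, then 3 to 4 of a digit (lazy) (captured).
`re.match` only tries the pattern at the start of the string.
The match spans [0:10] → 'Z-v-678385'.
Captured: group 1 = 'Z', group 2 = '-v-', group 3 = '678385'.

(0, 10)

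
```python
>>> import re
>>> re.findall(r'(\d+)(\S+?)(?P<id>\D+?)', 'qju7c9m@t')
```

Pattern: one or more of a digit (captured); then one or more of a non-whitespace character (lazy) (captured); then one or more of a non-digit (lazy) (captured as 'id').
Lazy quantifiers expand one character at a time until the remainder of the pattern can match.
Scanning left to right: at [3:7] match '7c9m', groups = ('7', 'c9', 'm').
`findall` packs the 3 group values into a tuple for every match.

[('7', 'c9', 'm')]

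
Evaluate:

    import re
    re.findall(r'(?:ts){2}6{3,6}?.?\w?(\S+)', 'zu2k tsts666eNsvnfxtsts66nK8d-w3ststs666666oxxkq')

Pattern: the literal 'ts' repeated 2 times, then 3 to 6 of the literal '6' (lazy), then optionally any character; then optionally a word character; then one or more of a non-whitespace character (captured).
Because there's exactly one group, `findall` drops the full match and keeps group 1 from the one hit.

['svnfxtsts66nK8d-w3ststs666666oxxkq']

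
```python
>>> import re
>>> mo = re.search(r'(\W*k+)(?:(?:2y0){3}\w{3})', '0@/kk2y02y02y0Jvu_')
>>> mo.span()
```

(1, 17)

Pattern: zero or more of a non-word character, then one or more of a literal 'k' (captured); then the literal '2y0' repeated 3 times, then exactly 3 of a word character (non-capturing group).
`re.search` tries every starting position until one works.
The match spans [1:17] → '@/kk2y02y02y0Jvu'.
Captured: group 1 = '@/kk'.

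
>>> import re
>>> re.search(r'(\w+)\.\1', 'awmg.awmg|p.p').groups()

('awmg',)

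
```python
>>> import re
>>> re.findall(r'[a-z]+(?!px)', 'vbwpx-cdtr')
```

['vbwpx', 'cdtr']

`(?!…)`/`(?<!…)` only lets a position through if the neighbouring text does NOT match; no characters are consumed.
No capturing groups, so `findall` returns the 2 full match strings.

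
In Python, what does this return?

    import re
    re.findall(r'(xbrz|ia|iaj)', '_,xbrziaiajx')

['xbrz', 'ia', 'ia']

`|` is ordered: at each position the engine commits to the first alternative that works.
Walking the string: at [2:6] match 'xbrz', group 1 = 'xbrz'; at [6:8] match 'ia', group 1 = 'ia'; at [8:10] match 'ia', group 1 = 'ia'.
`findall` collects group 1 from each match (3 total).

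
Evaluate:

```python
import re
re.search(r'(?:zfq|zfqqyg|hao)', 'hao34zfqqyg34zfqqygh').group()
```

'hao'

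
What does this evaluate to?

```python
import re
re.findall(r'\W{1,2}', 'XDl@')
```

No capturing groups, so `findall` returns the 1 full match string.

['@']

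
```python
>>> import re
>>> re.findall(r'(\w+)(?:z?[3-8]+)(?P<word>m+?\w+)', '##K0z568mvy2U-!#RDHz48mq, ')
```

[('K0z56', 'mvy2U'), ('RDHz4', 'mq')]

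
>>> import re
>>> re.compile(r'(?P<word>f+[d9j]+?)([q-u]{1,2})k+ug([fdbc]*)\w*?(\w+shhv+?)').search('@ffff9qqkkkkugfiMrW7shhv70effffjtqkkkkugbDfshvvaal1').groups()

Pattern: one or more of a literal 'f', then one or more of one of [d9j] (lazy) (captured as 'word'); then 1 to 2 of a character in [q-u] (captured); then one or more of the literal 'k', then the literal 'ug'; then zero or more of one of [fdbc] (captured); then zero or more of a word character (lazy); then one or more of a word character, then the literal 'shh', then one or more of a literal 'v' (lazy) (captured).
A `+?`/`*?`/`{m,n}?` starts at its minimum and grows only as far as needed for what follows to match.
`search` walks the string left to right and returns the first match it finds.
The match spans [1:24] → 'ffff9qqkkkkugfiMrW7shhv'.
Captured: group 1 = 'ffff9', group 2 = 'qq', group 3 = 'f', group 4 = 'iMrW7shhv'.

('ffff9', 'qq', 'f', 'iMrW7shhv')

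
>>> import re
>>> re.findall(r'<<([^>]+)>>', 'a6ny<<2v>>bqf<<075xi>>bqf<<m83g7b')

Walking the string: at [4:10] match '<<2v>>', group 1 = '2v'; at [13:22] match '<<075xi>>', group 1 = '075xi'.
One capturing group, so `findall` returns just the captured substring from each match — 2 in all.

['2v', '075xi']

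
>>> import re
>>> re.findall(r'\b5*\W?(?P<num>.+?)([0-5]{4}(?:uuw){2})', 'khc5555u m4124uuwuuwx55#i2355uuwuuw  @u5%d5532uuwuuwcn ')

[('khc5555u m', '4124uuwuuw'), ('i', '2355uuwuuw'), (' @u5%d', '5532uuwuuw')]

A non-greedy quantifier consumes as few characters as it can — just enough that the remainder of the pattern still matches from where it stops; whatever follows it matches normally.
2 groups means each result is a tuple of 2 captured strings — 3 here.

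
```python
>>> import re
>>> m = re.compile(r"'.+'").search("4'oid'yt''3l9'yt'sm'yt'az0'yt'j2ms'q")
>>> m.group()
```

"'oid'yt''3l9'yt'sm'yt'az0'yt'j2ms'"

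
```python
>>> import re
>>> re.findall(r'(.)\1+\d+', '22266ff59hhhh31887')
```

`\1` has to match the exact text group 1 already captured.
Walking the string: at [0:5] match '22266', group 1 = '2'; at [5:9] match 'ff59', group 1 = 'f'; at [9:18] match 'hhhh31887', group 1 = 'h'.
`findall` collects group 1 from each match (3 total).

['2', 'f', 'h']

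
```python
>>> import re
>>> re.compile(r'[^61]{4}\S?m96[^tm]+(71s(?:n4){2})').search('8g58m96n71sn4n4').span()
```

The pattern matches exactly 4 of any character except [61], then optionally a non-whitespace character; then the literal 'm96', then one or more of any character except [tm]; then the literal '71s', then the literal 'n4' repeated 2 times (captured).
The match spans [0:15] → '8g58m96n71sn4n4'.

(0, 15)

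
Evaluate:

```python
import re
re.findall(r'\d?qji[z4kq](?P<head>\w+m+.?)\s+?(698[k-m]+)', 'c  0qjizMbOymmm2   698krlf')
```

[('MbOymmm2', '698k')]

This matches optionally a digit, then the literal 'qji', then one of [z4kq]; then one or more of a word character, then one or more of the literal 'm', then optionally any character (captured as 'head'); then one or more of whitespace (lazy); then the literal '698', then one or more of a character in [k-m] (captured).
Multiple groups make `findall` return tuples — one 2-tuple for the one match.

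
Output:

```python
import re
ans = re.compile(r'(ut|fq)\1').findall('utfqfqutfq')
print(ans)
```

`\1` is not a pattern — it's the concrete string captured by group 1, re-applied verbatim.
Walking the string: at [2:6] match 'fqfq', group 1 = 'fq'.
With a single group, `findall` returns only what that group captured — 1 item.

['fq']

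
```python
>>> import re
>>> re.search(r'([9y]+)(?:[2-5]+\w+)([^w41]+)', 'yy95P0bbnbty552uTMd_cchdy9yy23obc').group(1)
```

'yy9'

The match spans [0:33] → 'yy95P0bbnbty552uTMd_cchdy9yy23obc'.
Captured: group 1 = 'yy9', group 2 = 'c'.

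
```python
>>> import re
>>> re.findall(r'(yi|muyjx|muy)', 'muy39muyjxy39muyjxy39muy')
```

`|` is ordered: at each position the engine commits to the first alternative that works.
`findall` collects group 1 from each match (4 total).

['muy', 'muyjx', 'muyjx', 'muy']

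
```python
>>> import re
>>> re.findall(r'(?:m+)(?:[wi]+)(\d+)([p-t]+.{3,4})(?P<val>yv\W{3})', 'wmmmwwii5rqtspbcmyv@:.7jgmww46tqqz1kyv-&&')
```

This matches one or more of a literal 'm' (non-capturing group); then one or more of one of [wi] (non-capturing group); then one or more of a digit (captured); then one or more of a character in [p-t], then 3 to 4 of any character (captured); then a literal 'y', then a literal 'v', then exactly 3 of a non-word character (captured as 'val').
Walking the string: at [1:22] match 'mmmwwii5rqtspbcmyv@:.', groups = ('5', 'rqtspbcm', 'yv@:.'); at [25:41] match 'mww46tqqz1kyv-&&', groups = ('46', 'tqqz1k', 'yv-&&').
With 3 capturing groups, `findall` returns a 3-tuple per match.

[('5', 'rqtspbcm', 'yv@:.'), ('46', 'tqqz1k', 'yv-&&')]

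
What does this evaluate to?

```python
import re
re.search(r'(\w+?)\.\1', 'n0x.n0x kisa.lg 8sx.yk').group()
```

'n0x.n0x'

`\1` has to match the exact text group 1 already captured.
The match spans [0:7] → 'n0x.n0x'.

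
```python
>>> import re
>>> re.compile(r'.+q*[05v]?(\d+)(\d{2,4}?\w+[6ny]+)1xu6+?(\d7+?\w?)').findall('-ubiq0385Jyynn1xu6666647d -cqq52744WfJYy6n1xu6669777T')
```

[('7', '44WfJYy6n', '977')]

This matches one or more of any character, then zero or more of the literal 'q', then optionally one of [05v]; then one or more of a digit (captured); then 2 to 4 of a digit (lazy), then one or more of a word character, then one or more of one of [6ny] (captured); then the literal '1xu', then one or more of the literal '6' (lazy); then a digit, then one or more of the literal '7' (lazy), then optionally a word character (captured).
With the lazy modifier that quantifier settles for the fewest repetitions that let the rest of the pattern succeed (the atoms after it are unaffected and can still be greedy).
Matches: at [0:51] match '-ubiq0385Jyynn1xu6666647d -cqq52744WfJYy6n1xu666977', groups = ('7', '44WfJYy6n', '977').
`findall` packs the 3 group values into a tuple for every match.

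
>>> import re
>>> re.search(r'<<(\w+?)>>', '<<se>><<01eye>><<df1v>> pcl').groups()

('se',)

`re.search` tries every starting position until one works.
The match spans [0:6] → '<<se>>'.
Captured: group 1 = 'se'.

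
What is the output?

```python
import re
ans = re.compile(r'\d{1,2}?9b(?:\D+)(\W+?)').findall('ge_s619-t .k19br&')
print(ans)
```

The pattern matches 1 to 2 of a digit (lazy), then the literal '9b'; then one or more of a non-digit (non-capturing group); then one or more of a non-word character (lazy) (captured).
With a single group, `findall` returns only what that group captured — 1 item.

['&']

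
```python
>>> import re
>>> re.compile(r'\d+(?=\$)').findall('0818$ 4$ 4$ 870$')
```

['0818', '4', '4', '870']

The positive lookaround only admits positions where the adjacent text matches; those characters stay outside the span.
Walking the string: at [0:4] → '0818'; at [6:7] → '4'; at [9:10] → '4'; at [12:15] → '870'.
Since nothing is captured, `findall` lists the 4 matched substrings directly.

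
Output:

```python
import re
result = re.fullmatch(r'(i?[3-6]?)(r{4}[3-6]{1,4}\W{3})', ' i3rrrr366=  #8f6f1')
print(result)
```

None

`re.fullmatch` requires the pattern to consume the entire string.
Here the string isn't matched end-to-end, so the call returns None.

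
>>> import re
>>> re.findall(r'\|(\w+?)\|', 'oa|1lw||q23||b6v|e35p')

With a single group, `findall` returns only what that group captured — 3 items.

['1lw', 'q23', 'b6v']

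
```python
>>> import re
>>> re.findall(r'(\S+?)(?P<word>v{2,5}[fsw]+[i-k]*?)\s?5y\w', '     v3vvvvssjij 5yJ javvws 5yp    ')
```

[('v3', 'vvvvssjij'), ('ja', 'vvws')]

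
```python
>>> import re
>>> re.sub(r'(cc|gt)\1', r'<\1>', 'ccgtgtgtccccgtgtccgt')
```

'cc<gt>gt<cc><gt>ccgt'

After group 1 captures some text, `\1` only succeeds where that same text appears again.
Matches: at [2:6] → 'gtgt'; at [8:12] → 'cccc'; at [12:16] → 'gtgt'.
`\1` in the replacement pulls in group 1's text for each match.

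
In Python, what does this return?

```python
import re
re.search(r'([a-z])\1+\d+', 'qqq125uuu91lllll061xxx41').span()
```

(0, 6)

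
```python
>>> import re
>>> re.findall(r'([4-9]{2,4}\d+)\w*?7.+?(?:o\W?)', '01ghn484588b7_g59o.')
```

One capturing group, so `findall` returns just the captured substring from the one match — 1 in all.

['484588']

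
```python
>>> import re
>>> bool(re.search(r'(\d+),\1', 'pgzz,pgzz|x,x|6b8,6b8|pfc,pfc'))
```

The backreference `\1` re-matches whatever the first group consumed, character for character.
Here the pattern never matches, so the call returns None, and `bool(None)` is False.

False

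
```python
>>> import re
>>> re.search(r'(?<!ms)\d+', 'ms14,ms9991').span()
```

(3, 4)

A negative assertion filters positions out without eating any characters.
`search` walks the string left to right and returns the first match it finds.
The match spans [3:4] → '4'.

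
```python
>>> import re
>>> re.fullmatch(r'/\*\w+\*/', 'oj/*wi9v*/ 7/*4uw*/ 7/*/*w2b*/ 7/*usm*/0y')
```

None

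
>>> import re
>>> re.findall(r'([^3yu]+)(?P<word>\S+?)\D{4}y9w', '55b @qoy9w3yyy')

[('55', 'b')]

Pattern: one or more of any character except [3yu] (captured); then one or more of a non-whitespace character (lazy) (captured as 'word'); then exactly 4 of a non-digit, then the literal 'y9w'.
Multiple groups make `findall` return tuples — one 2-tuple for the one match.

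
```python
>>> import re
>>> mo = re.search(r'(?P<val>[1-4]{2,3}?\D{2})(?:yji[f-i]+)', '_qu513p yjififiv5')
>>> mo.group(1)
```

'13p '

This matches 2 to 3 of a character in [1-4] (lazy), then exactly 2 of a non-digit (captured as 'val'); then the literal 'yji', then one or more of a character in [f-i] (non-capturing group).
`search` walks the string left to right and returns the first match it finds.
The match spans [4:15] → '13p yjififi'.
Captured: group 1 = '13p '.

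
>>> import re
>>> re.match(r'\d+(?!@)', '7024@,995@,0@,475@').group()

`(?!…)`/`(?<!…)` only lets a position through if the neighbouring text does NOT match; no characters are consumed.
With `match`, the pattern is implicitly anchored at the beginning.
The match spans [0:3] → '702'.

'702'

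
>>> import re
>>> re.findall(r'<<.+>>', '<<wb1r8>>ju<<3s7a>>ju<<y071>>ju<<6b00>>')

`findall` yields the raw match text (1 of them) because the pattern has no groups.

['<<wb1r8>>ju<<3s7a>>ju<<y071>>ju<<6b00>>']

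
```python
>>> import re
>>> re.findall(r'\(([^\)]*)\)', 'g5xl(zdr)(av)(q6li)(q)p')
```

`findall` collects group 1 from each match (4 total).

['zdr', 'av', 'q6li', 'q']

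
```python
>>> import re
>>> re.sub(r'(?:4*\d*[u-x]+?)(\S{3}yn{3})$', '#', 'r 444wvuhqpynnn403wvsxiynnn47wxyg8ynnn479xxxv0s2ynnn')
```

'r 444wvuhqpynnn403wvsxiynnn47wxyg8ynnn#'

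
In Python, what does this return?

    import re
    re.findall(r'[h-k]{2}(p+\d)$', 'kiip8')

Pattern: exactly 2 of a character in [h-k]; then one or more of a literal 'p', then a digit (captured); then anchored at the end.
Because there's exactly one group, `findall` drops the full match and keeps group 1 from the one hit.

['p8']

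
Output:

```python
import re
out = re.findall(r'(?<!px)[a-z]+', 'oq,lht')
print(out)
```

['oq', 'lht']

Because the assertion is negative and zero-width, positions next to the forbidden text are skipped.
Since nothing is captured, `findall` lists the 2 matched substrings directly.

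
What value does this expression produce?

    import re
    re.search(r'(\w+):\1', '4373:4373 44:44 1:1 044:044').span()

(0, 9)

`\1` has to match the exact text group 1 already captured.
Unlike `match`, `search` isn't anchored — it looks for the pattern anywhere in the string.
The match spans [0:9] → '4373:4373'.
Captured: group 1 = '4373'.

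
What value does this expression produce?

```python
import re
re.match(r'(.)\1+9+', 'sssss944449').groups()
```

('s',)

`\1` is not a pattern — it's the concrete string captured by group 1, re-applied verbatim.
`match` is anchored at position 0; if the pattern doesn't fit there, it returns None.
The match spans [0:6] → 'sssss9'.
Captured: group 1 = 's'.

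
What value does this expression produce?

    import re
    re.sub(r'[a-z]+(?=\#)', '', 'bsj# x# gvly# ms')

'# # # ms'

The positive lookaround only admits positions where the adjacent text matches; those characters stay outside the span.
Matches: at [0:3] → 'bsj'; at [5:6] → 'x'; at [8:12] → 'gvly'.
`sub` substitutes '' at each match site.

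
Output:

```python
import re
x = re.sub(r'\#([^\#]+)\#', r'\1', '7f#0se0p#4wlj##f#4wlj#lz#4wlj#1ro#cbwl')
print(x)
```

7f0se0p4wlj#f4wljlz4wlj1rocbwl

The replacement refers to a captured group, so each match is rewritten using its own captured text.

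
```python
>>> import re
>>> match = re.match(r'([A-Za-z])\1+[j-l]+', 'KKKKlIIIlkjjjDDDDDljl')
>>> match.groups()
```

('K',)

`\1` is not a pattern — it's the concrete string captured by group 1, re-applied verbatim.
With `match`, the pattern is implicitly anchored at the beginning.
The match spans [0:5] → 'KKKKl'.
Captured: group 1 = 'K'.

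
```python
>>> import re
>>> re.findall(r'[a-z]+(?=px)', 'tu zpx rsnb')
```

Lookahead/lookbehind check context without consuming it, so the matched span excludes the asserted characters.
Walking the string: at [3:4] → 'z'.
No capturing groups, so `findall` returns the 1 full match string.

['z']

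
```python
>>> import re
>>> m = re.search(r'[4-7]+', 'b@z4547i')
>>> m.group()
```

'4547'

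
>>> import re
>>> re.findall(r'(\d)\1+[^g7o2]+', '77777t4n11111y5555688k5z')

The backreference `\1` re-matches whatever the first group consumed, character for character.
Scanning left to right: at [0:24] match '77777t4n11111y5555688k5z', group 1 = '7'.
With a single group, `findall` returns only what that group captured — 1 item.

['7']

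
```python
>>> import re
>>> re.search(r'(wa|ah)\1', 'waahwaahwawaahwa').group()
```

After group 1 captures some text, `\1` only succeeds where that same text appears again.
The match spans [8:12] → 'wawa'.

'wawa'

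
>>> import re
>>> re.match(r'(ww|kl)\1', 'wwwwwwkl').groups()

('ww',)

A backreference is literal: `\1` must see the identical characters the first group matched.
`match` is anchored at position 0; if the pattern doesn't fit there, it returns None.
The match spans [0:4] → 'wwww'.
Captured: group 1 = 'ww'.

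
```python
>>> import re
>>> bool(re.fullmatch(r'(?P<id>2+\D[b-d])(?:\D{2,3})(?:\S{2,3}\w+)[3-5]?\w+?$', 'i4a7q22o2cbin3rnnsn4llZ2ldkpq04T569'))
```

False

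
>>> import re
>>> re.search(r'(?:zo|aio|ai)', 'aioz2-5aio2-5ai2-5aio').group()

'aio'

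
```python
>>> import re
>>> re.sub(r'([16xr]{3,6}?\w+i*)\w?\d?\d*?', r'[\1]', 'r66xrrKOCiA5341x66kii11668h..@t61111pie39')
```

'[r66xrrKOCiA5341x66kii11668h]..@t[61111pie39]'

Pattern: 3 to 6 of one of [16xr] (lazy), then one or more of a word character, then zero or more of the literal 'i' (captured); then optionally a word character, then optionally a digit, then zero or more of a digit (lazy).
`\1` in the replacement pulls in group 1's text for each match.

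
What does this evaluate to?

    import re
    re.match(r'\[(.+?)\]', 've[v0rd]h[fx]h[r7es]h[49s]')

None

`match` is anchored at position 0; if the pattern doesn't fit there, it returns None.
Here the pattern fails at index 0, so the call returns None.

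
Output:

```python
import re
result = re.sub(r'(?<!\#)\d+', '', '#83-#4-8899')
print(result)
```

#8-#4-

The negative lookaround is zero-width — it rules out positions where the adjacent text would match, without consuming anything.
Matches: at [2:3] → '3'; at [7:11] → '8899'.
`sub` substitutes '' at each match site.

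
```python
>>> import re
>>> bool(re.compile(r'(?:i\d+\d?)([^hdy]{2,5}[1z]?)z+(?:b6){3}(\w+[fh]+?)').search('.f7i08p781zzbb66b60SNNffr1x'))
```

The pattern matches the literal 'i', then one or more of a digit, then optionally a digit (non-capturing group); then 2 to 5 of any character except [hdy], then optionally one of [1z] (captured); then one or more of the literal 'z', then the literal 'b6' repeated 3 times; then one or more of a word character, then one or more of one of [fh] (lazy) (captured).
`re.search` scans for the first position where the pattern succeeds.
Here no position works, so the call returns None, and `bool(None)` is False.

False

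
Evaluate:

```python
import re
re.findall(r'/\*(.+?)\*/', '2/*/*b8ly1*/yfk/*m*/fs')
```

['/*b8ly1', 'm']

Scanning left to right: at [1:12] match '/*/*b8ly1*/', group 1 = '/*b8ly1'; at [15:20] match '/*m*/', group 1 = 'm'.
With a single group, `findall` returns only what that group captured — 2 items.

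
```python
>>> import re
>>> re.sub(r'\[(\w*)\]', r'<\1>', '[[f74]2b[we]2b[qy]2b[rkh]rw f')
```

'[<f74>2b<we>2b<qy>2b<rkh>rw f'

Each match is replaced using the text its own group 1 captured.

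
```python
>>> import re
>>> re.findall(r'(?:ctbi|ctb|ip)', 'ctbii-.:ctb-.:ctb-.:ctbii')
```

['ctbi', 'ctb', 'ctb', 'ctbi']

Alternation isn't longest-match — the leftmost alternative that fits at this position is chosen.
Walking the string: at [0:4] → 'ctbi'; at [8:11] → 'ctb'; at [14:17] → 'ctb'; at [20:24] → 'ctbi'.
`findall` yields the raw match text (4 of them) because the pattern has no groups.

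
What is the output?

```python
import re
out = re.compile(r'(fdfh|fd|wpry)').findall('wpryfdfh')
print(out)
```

['wpry', 'fdfh']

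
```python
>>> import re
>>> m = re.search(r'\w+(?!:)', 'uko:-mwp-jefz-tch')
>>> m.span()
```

The negative lookaround is zero-width — it rules out positions where the adjacent text would match, without consuming anything.
Unlike `match`, `search` isn't anchored — it looks for the pattern anywhere in the string.
The match spans [0:2] → 'uk'.

(0, 2)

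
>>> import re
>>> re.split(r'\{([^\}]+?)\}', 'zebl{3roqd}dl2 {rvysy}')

Matches to split on: at [4:11] → '{3roqd}'; at [15:22] → '{rvysy}'.
Because the pattern has a capturing group, `split` also inserts each captured text between the pieces.

['zebl', '3roqd', 'dl2 ', 'rvysy', '']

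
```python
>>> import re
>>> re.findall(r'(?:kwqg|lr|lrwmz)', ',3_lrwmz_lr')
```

Alternation tries branches left to right and keeps the first one that lets the overall match succeed at that position.
Matches: at [3:5] → 'lr'; at [9:11] → 'lr'.
No capturing groups, so `findall` returns the 2 full match strings.

['lr', 'lr']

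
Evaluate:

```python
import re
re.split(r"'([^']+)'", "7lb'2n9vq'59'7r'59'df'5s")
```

`re.split` interleaves the captured-group text with the surrounding fragments.

['7lb', '2n9vq', '59', '7r', '59', 'df', '5s']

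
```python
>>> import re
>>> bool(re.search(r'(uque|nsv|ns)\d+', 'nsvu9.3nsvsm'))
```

False

`search` walks the string left to right and returns the first match it finds.
Here no position works, so the call returns None, and `bool(None)` is False.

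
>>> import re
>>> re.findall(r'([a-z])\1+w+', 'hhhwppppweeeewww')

After group 1 captures some text, `\1` only succeeds where that same text appears again.
One capturing group, so `findall` returns just the captured substring from each match — 3 in all.

['h', 'p', 'e']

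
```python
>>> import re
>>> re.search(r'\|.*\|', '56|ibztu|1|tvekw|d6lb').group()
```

`re.search` scans for the first position where the pattern succeeds.
The match spans [2:17] → '|ibztu|1|tvekw|'.

'|ibztu|1|tvekw|'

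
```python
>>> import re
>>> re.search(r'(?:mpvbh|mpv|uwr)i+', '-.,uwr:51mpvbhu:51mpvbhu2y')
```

None

Here nothing in the string fits, so the call returns None.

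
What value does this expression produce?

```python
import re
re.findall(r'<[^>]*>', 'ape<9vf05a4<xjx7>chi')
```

['<9vf05a4<xjx7>']

Matches: at [3:17] → '<9vf05a4<xjx7>'.
`findall` yields the raw match text (1 of them) because the pattern has no groups.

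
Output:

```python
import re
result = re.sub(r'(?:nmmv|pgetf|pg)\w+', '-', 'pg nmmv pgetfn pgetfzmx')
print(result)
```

pg nmmv - -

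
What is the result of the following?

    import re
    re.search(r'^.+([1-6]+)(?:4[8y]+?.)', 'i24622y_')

Here nothing in the string fits, so the call returns None.

None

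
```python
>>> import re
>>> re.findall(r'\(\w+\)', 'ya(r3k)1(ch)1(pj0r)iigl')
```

No capturing groups, so `findall` returns the 3 full match strings.

['(r3k)', '(ch)', '(pj0r)']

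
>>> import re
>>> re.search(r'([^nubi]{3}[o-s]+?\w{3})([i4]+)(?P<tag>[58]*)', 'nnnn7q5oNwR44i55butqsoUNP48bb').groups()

('7q5oNwR', '44i', '55')

Pattern: exactly 3 of any character except [nubi], then one or more of a character in [o-s] (lazy), then exactly 3 of a word character (captured); then one or more of one of [i4] (captured); then zero or more of one of [58] (captured as 'tag').
Unlike `match`, `search` isn't anchored — it looks for the pattern anywhere in the string.
The match spans [4:16] → '7q5oNwR44i55'.
Captured: group 1 = '7q5oNwR', group 2 = '44i', group 3 = '55'.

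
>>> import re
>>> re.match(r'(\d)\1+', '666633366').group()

'6666'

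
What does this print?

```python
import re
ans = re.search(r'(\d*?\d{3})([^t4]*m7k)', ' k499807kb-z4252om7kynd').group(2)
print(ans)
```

The pattern matches zero or more of a digit (lazy), then exactly 3 of a digit (captured); then zero or more of any character except [t4], then the literal 'm7k' (captured).
`re.search` tries every starting position until one works.
The match spans [12:20] → '4252om7k'.
Captured: group 1 = '425', group 2 = '2om7k'.

2om7k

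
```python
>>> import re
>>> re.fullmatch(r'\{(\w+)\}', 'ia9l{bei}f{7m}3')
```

For `fullmatch`, every character of the input must be accounted for by the pattern.
Here the string isn't matched end-to-end, so the call returns None.

None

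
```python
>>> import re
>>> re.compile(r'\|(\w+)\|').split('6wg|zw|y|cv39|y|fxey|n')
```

With a capturing group present, the delimiter's captured portion is kept in the result list.

['6wg', 'zw', 'y', 'cv39', 'y', 'fxey', 'n']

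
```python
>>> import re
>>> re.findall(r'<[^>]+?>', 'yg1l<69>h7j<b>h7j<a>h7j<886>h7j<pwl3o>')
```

['<69>', '<b>', '<a>', '<886>', '<pwl3o>']

Matches: at [4:8] → '<69>'; at [11:14] → '<b>'; at [17:20] → '<a>'; at [23:28] → '<886>'; at [31:38] → '<pwl3o>'.
Since nothing is captured, `findall` lists the 5 matched substrings directly.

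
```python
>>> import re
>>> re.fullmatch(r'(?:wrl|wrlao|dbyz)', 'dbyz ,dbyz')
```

`fullmatch` succeeds only if the pattern covers the string from start to end.
Here there's no way to consume every character, so the call returns None.

None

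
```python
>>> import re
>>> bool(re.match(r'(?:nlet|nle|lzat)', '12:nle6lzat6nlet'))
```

False

`match` is anchored at position 0; if the pattern doesn't fit there, it returns None.
Here position 0 doesn't satisfy it, so the call returns None, and `bool(None)` is False.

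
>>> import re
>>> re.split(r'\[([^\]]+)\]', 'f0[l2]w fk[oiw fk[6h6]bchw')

With a capturing group present, the delimiter's captured portion is kept in the result list.

['f0', 'l2', 'w fk', 'oiw fk[6h6', 'bchw']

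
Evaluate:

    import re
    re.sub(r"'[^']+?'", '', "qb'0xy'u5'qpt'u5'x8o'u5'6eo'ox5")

Matches: at [2:7] → "'0xy'"; at [9:14] → "'qpt'"; at [16:21] → "'x8o'"; at [23:28] → "'6eo'".
`sub` substitutes '' at each match site.

'qbu5u5u5ox5'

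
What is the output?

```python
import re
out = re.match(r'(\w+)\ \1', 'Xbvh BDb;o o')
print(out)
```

With `match`, the pattern is implicitly anchored at the beginning.
Here position 0 doesn't satisfy it, so the call returns None.

None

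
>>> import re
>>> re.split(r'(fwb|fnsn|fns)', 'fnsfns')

['', 'fns', '', 'fns', '']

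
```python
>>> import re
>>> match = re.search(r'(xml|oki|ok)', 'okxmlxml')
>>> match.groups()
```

('ok',)

Unlike `match`, `search` isn't anchored — it looks for the pattern anywhere in the string.
The match spans [0:2] → 'ok'.
Captured: group 1 = 'ok'.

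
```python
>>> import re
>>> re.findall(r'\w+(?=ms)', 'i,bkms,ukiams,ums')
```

['bk', 'ukia', 'u']

The lookaround is zero-width — it requires the adjacent text to match without consuming it, so the asserted text isn't part of the match.
No capturing groups, so `findall` returns the 3 full match strings.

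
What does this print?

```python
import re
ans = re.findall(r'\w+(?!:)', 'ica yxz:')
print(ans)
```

['ica', 'yx']

Because the assertion is negative and zero-width, positions next to the forbidden text are skipped.
Walking the string: at [0:3] → 'ica'; at [4:6] → 'yx'.
`findall` yields the raw match text (2 of them) because the pattern has no groups.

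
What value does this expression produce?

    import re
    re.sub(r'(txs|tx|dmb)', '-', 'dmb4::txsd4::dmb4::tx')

'-4::-d4::-4::-'

Branches in `(...|...)` are attempted left-to-right; the first branch that allows the whole pattern to succeed is taken.
Matches: at [0:3] → 'dmb'; at [6:9] → 'txs'; at [13:16] → 'dmb'; at [19:21] → 'tx'.
`sub` substitutes '-' at each match site.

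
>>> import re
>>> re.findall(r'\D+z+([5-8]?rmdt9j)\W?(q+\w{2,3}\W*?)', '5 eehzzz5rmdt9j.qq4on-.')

Lazy quantifiers expand one character at a time until the remainder of the pattern can match.
`findall` packs the 2 group values into a tuple for every match.

[('5rmdt9j', 'qq4on')]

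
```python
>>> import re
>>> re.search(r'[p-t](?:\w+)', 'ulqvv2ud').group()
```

'qvv2ud'

Pattern: a character in [p-t]; then one or more of a word character (non-capturing group).
Unlike `match`, `search` isn't anchored — it looks for the pattern anywhere in the string.
The match spans [2:8] → 'qvv2ud'.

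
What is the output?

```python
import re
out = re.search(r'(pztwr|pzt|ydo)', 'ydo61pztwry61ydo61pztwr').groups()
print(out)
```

('ydo',)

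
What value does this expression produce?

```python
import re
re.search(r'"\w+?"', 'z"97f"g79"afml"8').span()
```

The match spans [1:6] → '"97f"'.

(1, 6)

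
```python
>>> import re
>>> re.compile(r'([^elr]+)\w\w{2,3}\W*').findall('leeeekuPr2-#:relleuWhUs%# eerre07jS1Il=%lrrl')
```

Pattern: one or more of any character except [elr] (captured); then a word character, then 2 to 3 of a word character, then zero or more of a non-word character.
Matches: at [5:13] match 'kuPr2-#:', group 1 = 'ku'; at [18:30] match 'uWhUs%# eerr', group 1 = 'uWhUs%# '; at [31:40] match '07jS1Il=%', group 1 = '07jS'.
`findall` collects group 1 from each match (3 total).

['ku', 'uWhUs%# ', '07jS']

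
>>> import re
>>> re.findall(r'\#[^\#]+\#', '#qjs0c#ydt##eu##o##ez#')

['#qjs0c#', '#eu#', '#o#', '#ez#']

Scanning left to right: at [0:7] → '#qjs0c#'; at [11:15] → '#eu#'; at [15:18] → '#o#'; at [18:22] → '#ez#'.
`findall` yields the raw match text (4 of them) because the pattern has no groups.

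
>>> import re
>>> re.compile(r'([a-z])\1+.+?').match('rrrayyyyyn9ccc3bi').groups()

The match spans [0:4] → 'rrra'.
Captured: group 1 = 'r'.

('r',)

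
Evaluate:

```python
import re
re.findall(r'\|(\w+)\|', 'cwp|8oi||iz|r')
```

Scanning left to right: at [3:8] match '|8oi|', group 1 = '8oi'; at [8:12] match '|iz|', group 1 = 'iz'.
One capturing group, so `findall` returns just the captured substring from each match — 2 in all.

['8oi', 'iz']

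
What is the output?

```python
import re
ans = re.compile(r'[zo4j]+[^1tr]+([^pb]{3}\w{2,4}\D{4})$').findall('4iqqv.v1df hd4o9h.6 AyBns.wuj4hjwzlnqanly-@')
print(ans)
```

Pattern: one or more of one of [zo4j], then one or more of any character except [1tr]; then exactly 3 of any character except [pb], then 2 to 4 of a word character, then exactly 4 of a non-digit (captured); then anchored at the end.
Walking the string: at [13:43] match '4o9h.6 AyBns.wuj4hjwzlnqanly-@', group 1 = 'lnqanly-@'.
`findall` collects group 1 from the one match (1 total).

['lnqanly-@']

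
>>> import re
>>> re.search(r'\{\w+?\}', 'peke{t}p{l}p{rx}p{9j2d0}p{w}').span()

The match spans [4:7] → '{t}'.

(4, 7)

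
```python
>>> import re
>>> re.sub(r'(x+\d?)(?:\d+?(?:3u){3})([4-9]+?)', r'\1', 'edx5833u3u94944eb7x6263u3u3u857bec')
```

This matches one or more of the literal 'x', then optionally a digit (captured); then one or more of a digit (lazy), then the literal '3u' repeated 3 times (non-capturing group); then one or more of a character in [4-9] (lazy) (captured).
The `?` after the quantifier makes it lazy — it takes as little as possible before letting the rest of the pattern try.
Matches: at [18:29] → 'x6263u3u3u8'.
Each match is replaced using the text its own group 1 captured.

'edx5833u3u94944eb7x657bec'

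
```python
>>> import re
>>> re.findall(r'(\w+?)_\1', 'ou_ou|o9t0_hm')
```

['ou']

`\1` is not a pattern — it's the concrete string captured by group 1, re-applied verbatim.
Scanning left to right: at [0:5] match 'ou_ou', group 1 = 'ou'.
`findall` collects group 1 from the one match (1 total).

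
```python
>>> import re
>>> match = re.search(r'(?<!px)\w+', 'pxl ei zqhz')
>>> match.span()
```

The negative lookahead/lookbehind blocks any match where the forbidden context is present.
Unlike `match`, `search` isn't anchored — it looks for the pattern anywhere in the string.
The match spans [0:3] → 'pxl'.

(0, 3)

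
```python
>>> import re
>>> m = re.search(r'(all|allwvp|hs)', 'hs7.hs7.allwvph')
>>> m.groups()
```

Unlike `match`, `search` isn't anchored — it looks for the pattern anywhere in the string.
The match spans [0:2] → 'hs'.
Captured: group 1 = 'hs'.

('hs',)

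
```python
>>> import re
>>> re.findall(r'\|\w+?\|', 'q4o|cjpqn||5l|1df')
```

With no groups in the pattern, `findall` gives back each whole match — 2 here.

['|cjpqn|', '|5l|']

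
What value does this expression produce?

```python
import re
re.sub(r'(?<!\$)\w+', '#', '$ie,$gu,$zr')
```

A negative assertion filters positions out without eating any characters.
Every occurrence is swapped for '#'.

'$i#,$g#,$z#'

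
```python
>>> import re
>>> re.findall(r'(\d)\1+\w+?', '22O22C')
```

`\1` is not a pattern — it's the concrete string captured by group 1, re-applied verbatim.
`findall` collects group 1 from each match (2 total).

['2', '2']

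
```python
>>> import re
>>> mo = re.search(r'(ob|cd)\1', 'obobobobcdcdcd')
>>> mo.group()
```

The backreference `\1` re-matches whatever the first group consumed, character for character.
The match spans [0:4] → 'obob'.

'obob'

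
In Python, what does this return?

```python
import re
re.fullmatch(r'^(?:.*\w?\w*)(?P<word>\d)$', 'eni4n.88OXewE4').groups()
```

The pattern matches anchored at the start of the string; then zero or more of any character, then optionally a word character, then zero or more of a word character (non-capturing group); then a digit (captured as 'word'); then anchored at the end.
`re.fullmatch` is like wrapping the pattern in `^…$` (in single-line mode).
The match spans [0:14] → 'eni4n.88OXewE4'.
Captured: group 1 = '4'.

('4',)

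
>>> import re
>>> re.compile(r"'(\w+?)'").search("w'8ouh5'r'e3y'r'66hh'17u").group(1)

'8ouh5'

Unlike `match`, `search` isn't anchored — it looks for the pattern anywhere in the string.
The match spans [1:8] → "'8ouh5'".
Captured: group 1 = '8ouh5'.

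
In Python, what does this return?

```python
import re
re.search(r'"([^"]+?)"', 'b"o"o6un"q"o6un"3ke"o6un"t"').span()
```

Unlike `match`, `search` isn't anchored — it looks for the pattern anywhere in the string.
The match spans [1:4] → '"o"'.
Captured: group 1 = 'o'.

(1, 4)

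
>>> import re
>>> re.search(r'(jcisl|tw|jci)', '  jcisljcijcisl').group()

Alternation tries branches left to right and keeps the first one that lets the overall match succeed at that position.
`re.search` scans for the first position where the pattern succeeds.
The match spans [2:7] → 'jcisl'.
Captured: group 1 = 'jcisl'.

'jcisl'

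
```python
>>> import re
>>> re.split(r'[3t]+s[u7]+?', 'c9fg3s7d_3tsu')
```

The pattern matches one or more of one of [3t], then a literal 's'; then one or more of one of [u7] (lazy).
Matches to split on: at [4:7] → '3s7'; at [9:13] → '3tsu'.
Splitting on the pattern gives 3 pieces.

['c9fg', 'd_', '']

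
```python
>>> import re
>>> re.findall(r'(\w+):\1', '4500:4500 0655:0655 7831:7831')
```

`\1` is not a pattern — it's the concrete string captured by group 1, re-applied verbatim.
`findall` collects group 1 from each match (3 total).

['4500', '0655', '7831']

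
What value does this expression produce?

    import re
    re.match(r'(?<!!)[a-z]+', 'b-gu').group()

'b'

`re.match` won't scan ahead — the pattern has to work from the very first character.
The match spans [0:1] → 'b'.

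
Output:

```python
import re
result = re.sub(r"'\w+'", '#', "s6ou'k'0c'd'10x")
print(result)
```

s6ou#0c#10x

Matches: at [4:7] → "'k'"; at [9:12] → "'d'".
Every occurrence is swapped for '#'.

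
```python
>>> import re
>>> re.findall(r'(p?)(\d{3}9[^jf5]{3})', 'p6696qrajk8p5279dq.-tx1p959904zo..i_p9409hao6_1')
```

The pattern matches optionally a literal 'p' (captured); then exactly 3 of a digit, then the literal '9', then exactly 3 of any character except [jf5] (captured).
Matches: at [11:19] match 'p5279dq.', groups = ('p', '5279dq.'); at [23:31] match 'p959904z', groups = ('p', '959904z'); at [36:44] match 'p9409hao', groups = ('p', '9409hao').
`findall` packs the 2 group values into a tuple for every match.

[('p', '5279dq.'), ('p', '959904z'), ('p', '9409hao')]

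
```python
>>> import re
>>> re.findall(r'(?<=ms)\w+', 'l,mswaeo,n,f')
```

['waeo']

The `(?=…)`/`(?<=…)` assertion just peeks at neighbouring text; it doesn't advance the match position.
No capturing groups, so `findall` returns the 1 full match string.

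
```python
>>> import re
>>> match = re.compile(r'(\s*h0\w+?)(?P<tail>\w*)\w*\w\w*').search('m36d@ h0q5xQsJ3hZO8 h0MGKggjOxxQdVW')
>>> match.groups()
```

(' h0q', '5xQsJ3hZO')

The pattern matches zero or more of whitespace, then the literal 'h0', then one or more of a word character (lazy) (captured); then zero or more of a word character (captured as 'tail'); then zero or more of a word character, then a word character, then zero or more of a word character.
The `?` after the quantifier makes it lazy — it takes as little as possible before letting the rest of the pattern try.
`search` walks the string left to right and returns the first match it finds.
The match spans [5:19] → ' h0q5xQsJ3hZO8'.
Captured: group 1 = ' h0q', group 2 = '5xQsJ3hZO'.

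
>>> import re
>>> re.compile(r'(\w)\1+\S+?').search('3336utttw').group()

'3336'

`\1` is not a pattern — it's the concrete string captured by group 1, re-applied verbatim.
The match spans [0:4] → '3336'.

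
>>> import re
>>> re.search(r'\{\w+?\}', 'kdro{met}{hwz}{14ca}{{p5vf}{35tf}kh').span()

(4, 9)

`search` walks the string left to right and returns the first match it finds.
The match spans [4:9] → '{met}'.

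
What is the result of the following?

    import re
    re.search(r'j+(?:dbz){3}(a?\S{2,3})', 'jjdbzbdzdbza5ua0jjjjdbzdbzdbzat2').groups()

This matches one or more of a literal 'j', then the literal 'dbz' repeated 3 times; then optionally a literal 'a', then 2 to 3 of a non-whitespace character (captured).
Unlike `match`, `search` isn't anchored — it looks for the pattern anywhere in the string.
The match spans [16:32] → 'jjjjdbzdbzdbzat2'.
Captured: group 1 = 'at2'.

('at2',)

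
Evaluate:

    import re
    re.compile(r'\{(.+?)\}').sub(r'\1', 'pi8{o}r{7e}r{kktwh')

'pi8or7er{kktwh'

Because the quantifier is non-greedy, it stops expanding at the earliest point where the rest of the pattern can succeed.
`\1` in the replacement pulls in group 1's text for each match.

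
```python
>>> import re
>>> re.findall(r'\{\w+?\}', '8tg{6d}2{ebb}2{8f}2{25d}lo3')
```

Walking the string: at [3:7] → '{6d}'; at [8:13] → '{ebb}'; at [14:18] → '{8f}'; at [19:24] → '{25d}'.
No capturing groups, so `findall` returns the 4 full match strings.

['{6d}', '{ebb}', '{8f}', '{25d}']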